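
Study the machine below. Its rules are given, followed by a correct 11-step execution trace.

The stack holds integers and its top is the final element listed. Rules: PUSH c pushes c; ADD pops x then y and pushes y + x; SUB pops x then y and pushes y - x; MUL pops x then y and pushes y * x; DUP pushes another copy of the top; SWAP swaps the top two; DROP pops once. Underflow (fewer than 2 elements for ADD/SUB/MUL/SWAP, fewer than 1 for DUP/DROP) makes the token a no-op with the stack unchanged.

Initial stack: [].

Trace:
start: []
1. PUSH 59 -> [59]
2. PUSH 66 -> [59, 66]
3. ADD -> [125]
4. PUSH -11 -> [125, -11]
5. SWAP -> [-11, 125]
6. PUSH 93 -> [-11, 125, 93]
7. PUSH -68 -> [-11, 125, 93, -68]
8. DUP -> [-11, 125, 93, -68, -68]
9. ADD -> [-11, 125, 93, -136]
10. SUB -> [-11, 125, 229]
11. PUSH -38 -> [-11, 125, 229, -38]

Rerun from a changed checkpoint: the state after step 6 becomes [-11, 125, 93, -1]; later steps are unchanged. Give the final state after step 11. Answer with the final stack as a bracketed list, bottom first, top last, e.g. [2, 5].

[-11, 125, 93, 135, -38]

state after step 6 := [-11, 125, 93, -1]
7. PUSH -68 -> [-11, 125, 93, -1, -68]
8. DUP -> [-11, 125, 93, -1, -68, -68]
9. ADD -> [-11, 125, 93, -1, -136]
10. SUB -> [-11, 125, 93, 135]
11. PUSH -38 -> [-11, 125, 93, 135, -38]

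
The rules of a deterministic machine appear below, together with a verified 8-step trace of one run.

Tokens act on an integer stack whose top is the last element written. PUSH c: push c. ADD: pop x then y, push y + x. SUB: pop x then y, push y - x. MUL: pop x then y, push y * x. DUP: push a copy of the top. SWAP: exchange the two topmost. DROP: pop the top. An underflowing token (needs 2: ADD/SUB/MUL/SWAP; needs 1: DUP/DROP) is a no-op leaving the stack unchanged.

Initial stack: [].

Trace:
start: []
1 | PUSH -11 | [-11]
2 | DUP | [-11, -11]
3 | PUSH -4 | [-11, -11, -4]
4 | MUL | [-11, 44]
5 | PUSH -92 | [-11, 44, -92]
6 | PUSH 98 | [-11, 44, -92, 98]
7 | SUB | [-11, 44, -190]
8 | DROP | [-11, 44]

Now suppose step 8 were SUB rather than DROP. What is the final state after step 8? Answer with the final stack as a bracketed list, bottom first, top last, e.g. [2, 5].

[-11, 234]

(re-executing from step 8 with the substitution; state before step 8: [-11, 44, -190])
8 | SUB | [-11, 234]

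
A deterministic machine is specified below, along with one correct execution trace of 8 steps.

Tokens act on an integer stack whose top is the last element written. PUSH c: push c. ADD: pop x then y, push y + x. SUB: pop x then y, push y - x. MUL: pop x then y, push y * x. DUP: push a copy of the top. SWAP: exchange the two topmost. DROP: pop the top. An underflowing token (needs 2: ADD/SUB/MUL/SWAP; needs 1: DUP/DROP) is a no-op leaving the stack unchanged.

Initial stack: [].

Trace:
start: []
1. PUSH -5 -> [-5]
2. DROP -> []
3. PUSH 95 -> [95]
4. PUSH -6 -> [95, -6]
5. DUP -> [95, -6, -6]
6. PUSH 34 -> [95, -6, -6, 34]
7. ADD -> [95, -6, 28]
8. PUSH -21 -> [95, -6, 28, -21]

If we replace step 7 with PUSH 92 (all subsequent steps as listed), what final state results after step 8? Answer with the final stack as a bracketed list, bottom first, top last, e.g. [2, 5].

[95, -6, -6, 34, 92, -21]

(re-executing from step 7 with the substitution; state before step 7: [95, -6, -6, 34])
7. PUSH 92 -> [95, -6, -6, 34, 92]
8. PUSH -21 -> [95, -6, -6, 34, 92, -21]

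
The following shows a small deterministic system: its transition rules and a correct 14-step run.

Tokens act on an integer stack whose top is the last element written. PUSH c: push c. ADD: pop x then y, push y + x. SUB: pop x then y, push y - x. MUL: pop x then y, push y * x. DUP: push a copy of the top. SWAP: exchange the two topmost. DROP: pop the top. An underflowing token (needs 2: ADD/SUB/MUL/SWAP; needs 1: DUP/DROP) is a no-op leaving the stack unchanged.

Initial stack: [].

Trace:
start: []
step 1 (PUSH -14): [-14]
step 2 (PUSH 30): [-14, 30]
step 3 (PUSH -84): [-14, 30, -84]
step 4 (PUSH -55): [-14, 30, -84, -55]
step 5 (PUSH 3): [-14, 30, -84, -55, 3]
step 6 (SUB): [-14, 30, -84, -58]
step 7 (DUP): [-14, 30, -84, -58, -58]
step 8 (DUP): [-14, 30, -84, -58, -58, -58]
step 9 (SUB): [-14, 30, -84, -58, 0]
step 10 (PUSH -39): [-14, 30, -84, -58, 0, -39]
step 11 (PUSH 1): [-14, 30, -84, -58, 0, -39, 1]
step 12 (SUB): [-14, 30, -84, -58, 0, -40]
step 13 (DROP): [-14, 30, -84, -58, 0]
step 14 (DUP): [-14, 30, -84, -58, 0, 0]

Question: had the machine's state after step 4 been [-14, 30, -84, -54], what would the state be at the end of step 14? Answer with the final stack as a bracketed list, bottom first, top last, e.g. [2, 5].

state after step 4 := [-14, 30, -84, -54]
step 5 (PUSH 3): [-14, 30, -84, -54, 3]
step 6 (SUB): [-14, 30, -84, -57]
step 7 (DUP): [-14, 30, -84, -57, -57]
step 8 (DUP): [-14, 30, -84, -57, -57, -57]
step 9 (SUB): [-14, 30, -84, -57, 0]
step 10 (PUSH -39): [-14, 30, -84, -57, 0, -39]
step 11 (PUSH 1): [-14, 30, -84, -57, 0, -39, 1]
step 12 (SUB): [-14, 30, -84, -57, 0, -40]
step 13 (DROP): [-14, 30, -84, -57, 0]
step 14 (DUP): [-14, 30, -84, -57, 0, 0]

[-14, 30, -84, -57, 0, 0]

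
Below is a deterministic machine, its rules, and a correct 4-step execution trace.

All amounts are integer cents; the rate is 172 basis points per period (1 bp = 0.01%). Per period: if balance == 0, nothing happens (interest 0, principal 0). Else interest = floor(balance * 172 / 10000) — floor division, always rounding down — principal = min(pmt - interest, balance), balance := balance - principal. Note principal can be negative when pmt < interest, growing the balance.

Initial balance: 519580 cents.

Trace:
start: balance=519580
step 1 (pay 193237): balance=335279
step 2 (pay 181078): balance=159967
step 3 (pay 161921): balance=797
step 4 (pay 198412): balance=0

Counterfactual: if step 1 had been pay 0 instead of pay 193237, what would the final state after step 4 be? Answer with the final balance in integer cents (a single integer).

(re-executing from step 1 with the substitution; state before step 1: balance=519580)
step 1 (pay 0): balance=528516
step 2 (pay 181078): balance=356528
step 3 (pay 161921): balance=200739
step 4 (pay 198412): balance=5779

5779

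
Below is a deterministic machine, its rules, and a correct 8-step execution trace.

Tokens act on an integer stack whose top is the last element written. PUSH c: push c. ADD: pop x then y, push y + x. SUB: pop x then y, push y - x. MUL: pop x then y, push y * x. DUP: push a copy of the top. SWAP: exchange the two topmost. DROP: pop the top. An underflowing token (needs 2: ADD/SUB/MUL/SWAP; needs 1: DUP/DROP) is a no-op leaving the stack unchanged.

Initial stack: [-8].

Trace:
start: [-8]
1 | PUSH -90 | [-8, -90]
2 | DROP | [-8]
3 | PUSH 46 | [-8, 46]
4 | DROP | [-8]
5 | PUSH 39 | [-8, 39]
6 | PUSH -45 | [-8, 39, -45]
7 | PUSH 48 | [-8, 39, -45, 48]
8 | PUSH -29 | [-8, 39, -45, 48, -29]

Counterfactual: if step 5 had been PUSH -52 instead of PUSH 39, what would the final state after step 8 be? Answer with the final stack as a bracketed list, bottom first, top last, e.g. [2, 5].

(re-executing from step 5 with the substitution; state before step 5: [-8])
5 | PUSH -52 | [-8, -52]
6 | PUSH -45 | [-8, -52, -45]
7 | PUSH 48 | [-8, -52, -45, 48]
8 | PUSH -29 | [-8, -52, -45, 48, -29]

[-8, -52, -45, 48, -29]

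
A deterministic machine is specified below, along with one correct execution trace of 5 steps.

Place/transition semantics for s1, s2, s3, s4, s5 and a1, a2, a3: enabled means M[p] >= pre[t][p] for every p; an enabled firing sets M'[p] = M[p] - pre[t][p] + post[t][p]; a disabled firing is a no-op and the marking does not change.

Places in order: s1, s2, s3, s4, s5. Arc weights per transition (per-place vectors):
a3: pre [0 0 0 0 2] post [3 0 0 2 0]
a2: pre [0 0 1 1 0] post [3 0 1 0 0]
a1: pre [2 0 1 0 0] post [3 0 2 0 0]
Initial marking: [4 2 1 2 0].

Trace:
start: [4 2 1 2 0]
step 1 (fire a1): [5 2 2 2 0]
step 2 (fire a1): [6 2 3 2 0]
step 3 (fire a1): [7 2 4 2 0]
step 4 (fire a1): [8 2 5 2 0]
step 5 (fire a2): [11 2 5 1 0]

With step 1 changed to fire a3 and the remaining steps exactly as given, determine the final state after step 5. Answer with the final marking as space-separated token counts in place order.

(re-executing from step 1 with the substitution; state before step 1: [4 2 1 2 0])
step 1 (fire a3): [4 2 1 2 0]
step 2 (fire a1): [5 2 2 2 0]
step 3 (fire a1): [6 2 3 2 0]
step 4 (fire a1): [7 2 4 2 0]
step 5 (fire a2): [10 2 4 1 0]

10 2 4 1 0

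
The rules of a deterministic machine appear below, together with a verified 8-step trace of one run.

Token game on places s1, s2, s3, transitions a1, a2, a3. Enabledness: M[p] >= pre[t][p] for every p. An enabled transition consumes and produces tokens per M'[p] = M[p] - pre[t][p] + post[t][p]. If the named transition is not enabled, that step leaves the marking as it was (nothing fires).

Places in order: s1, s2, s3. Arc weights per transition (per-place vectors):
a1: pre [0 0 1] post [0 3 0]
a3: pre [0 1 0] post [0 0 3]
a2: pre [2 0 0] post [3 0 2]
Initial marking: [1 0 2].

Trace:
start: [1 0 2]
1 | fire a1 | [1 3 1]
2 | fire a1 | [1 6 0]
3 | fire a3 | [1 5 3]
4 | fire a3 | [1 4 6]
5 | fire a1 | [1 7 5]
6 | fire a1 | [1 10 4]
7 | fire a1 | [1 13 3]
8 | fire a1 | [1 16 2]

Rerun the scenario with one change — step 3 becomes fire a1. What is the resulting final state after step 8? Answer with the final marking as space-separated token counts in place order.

(re-executing from step 3 with the substitution; state before step 3: [1 6 0])
3 | fire a1 | [1 6 0]
4 | fire a3 | [1 5 3]
5 | fire a1 | [1 8 2]
6 | fire a1 | [1 11 1]
7 | fire a1 | [1 14 0]
8 | fire a1 | [1 14 0]

1 14 0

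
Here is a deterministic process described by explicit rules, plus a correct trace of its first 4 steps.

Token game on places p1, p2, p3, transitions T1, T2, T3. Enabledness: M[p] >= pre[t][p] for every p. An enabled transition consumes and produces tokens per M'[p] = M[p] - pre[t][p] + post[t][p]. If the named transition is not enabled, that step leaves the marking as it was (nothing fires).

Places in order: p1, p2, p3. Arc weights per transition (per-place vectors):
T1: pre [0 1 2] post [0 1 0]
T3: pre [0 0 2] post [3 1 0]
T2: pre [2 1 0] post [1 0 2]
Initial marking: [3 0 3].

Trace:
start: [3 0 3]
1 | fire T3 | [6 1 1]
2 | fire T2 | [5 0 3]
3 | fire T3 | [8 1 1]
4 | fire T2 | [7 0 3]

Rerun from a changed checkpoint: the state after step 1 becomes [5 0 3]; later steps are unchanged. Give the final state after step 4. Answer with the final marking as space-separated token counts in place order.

state after step 1 := [5 0 3]
2 | fire T2 | [5 0 3]
3 | fire T3 | [8 1 1]
4 | fire T2 | [7 0 3]

7 0 3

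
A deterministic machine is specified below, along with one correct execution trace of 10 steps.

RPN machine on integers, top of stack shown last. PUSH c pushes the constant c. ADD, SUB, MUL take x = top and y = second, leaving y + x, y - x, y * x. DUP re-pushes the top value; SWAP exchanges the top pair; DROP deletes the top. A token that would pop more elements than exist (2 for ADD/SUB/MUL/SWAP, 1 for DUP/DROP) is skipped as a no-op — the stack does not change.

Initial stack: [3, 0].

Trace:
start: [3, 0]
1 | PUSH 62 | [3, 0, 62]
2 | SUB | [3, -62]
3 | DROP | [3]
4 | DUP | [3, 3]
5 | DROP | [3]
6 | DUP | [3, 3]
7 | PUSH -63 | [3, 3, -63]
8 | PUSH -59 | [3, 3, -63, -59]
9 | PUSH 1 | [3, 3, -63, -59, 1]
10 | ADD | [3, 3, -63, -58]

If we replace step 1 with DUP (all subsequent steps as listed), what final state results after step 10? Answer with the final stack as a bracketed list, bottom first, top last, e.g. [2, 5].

[3, 3, -63, -58]

(re-executing from step 1 with the substitution; state before step 1: [3, 0])
1 | DUP | [3, 0, 0]
2 | SUB | [3, 0]
3 | DROP | [3]
4 | DUP | [3, 3]
5 | DROP | [3]
6 | DUP | [3, 3]
7 | PUSH -63 | [3, 3, -63]
8 | PUSH -59 | [3, 3, -63, -59]
9 | PUSH 1 | [3, 3, -63, -59, 1]
10 | ADD | [3, 3, -63, -58]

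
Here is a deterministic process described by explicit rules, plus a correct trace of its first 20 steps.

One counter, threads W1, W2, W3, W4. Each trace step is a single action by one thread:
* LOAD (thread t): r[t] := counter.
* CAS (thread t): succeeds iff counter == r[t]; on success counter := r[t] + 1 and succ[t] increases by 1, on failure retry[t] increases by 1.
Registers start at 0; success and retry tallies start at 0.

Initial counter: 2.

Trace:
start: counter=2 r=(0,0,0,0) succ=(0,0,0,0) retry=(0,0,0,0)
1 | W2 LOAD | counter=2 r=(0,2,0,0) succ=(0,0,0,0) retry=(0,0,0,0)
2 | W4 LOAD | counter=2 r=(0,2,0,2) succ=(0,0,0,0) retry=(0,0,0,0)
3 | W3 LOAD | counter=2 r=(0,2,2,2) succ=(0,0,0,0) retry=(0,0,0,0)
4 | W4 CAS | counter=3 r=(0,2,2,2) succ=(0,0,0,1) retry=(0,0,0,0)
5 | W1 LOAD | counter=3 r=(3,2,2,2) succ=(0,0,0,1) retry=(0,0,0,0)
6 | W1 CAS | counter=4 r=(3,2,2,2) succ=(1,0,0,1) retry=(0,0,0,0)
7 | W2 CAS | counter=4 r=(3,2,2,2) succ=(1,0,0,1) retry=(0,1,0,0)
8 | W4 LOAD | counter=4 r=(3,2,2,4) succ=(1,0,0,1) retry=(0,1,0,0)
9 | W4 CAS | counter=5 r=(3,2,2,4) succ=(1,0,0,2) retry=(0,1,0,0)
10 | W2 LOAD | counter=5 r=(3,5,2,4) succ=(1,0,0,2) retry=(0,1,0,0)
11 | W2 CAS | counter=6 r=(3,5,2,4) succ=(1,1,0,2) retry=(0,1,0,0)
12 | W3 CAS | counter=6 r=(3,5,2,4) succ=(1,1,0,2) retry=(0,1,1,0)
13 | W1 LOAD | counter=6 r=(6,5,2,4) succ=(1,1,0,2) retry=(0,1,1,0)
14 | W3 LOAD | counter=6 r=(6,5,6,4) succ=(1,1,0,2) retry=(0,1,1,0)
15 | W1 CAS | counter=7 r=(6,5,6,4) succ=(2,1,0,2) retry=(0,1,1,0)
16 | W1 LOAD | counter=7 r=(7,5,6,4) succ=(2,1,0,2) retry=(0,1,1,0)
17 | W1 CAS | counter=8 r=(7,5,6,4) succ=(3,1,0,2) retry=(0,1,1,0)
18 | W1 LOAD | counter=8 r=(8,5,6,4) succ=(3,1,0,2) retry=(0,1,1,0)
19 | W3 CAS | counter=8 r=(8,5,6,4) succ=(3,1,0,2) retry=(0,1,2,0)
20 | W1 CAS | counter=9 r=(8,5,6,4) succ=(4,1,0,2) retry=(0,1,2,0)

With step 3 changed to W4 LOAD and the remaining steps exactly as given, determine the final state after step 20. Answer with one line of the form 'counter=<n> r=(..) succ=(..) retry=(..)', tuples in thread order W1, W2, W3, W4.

counter=9 r=(8,5,6,4) succ=(4,1,0,2) retry=(0,1,2,0)

(re-executing from step 3 with the substitution; state before step 3: counter=2 r=(0,2,0,2) succ=(0,0,0,0) retry=(0,0,0,0))
3 | W4 LOAD | counter=2 r=(0,2,0,2) succ=(0,0,0,0) retry=(0,0,0,0)
4 | W4 CAS | counter=3 r=(0,2,0,2) succ=(0,0,0,1) retry=(0,0,0,0)
5 | W1 LOAD | counter=3 r=(3,2,0,2) succ=(0,0,0,1) retry=(0,0,0,0)
6 | W1 CAS | counter=4 r=(3,2,0,2) succ=(1,0,0,1) retry=(0,0,0,0)
7 | W2 CAS | counter=4 r=(3,2,0,2) succ=(1,0,0,1) retry=(0,1,0,0)
8 | W4 LOAD | counter=4 r=(3,2,0,4) succ=(1,0,0,1) retry=(0,1,0,0)
9 | W4 CAS | counter=5 r=(3,2,0,4) succ=(1,0,0,2) retry=(0,1,0,0)
10 | W2 LOAD | counter=5 r=(3,5,0,4) succ=(1,0,0,2) retry=(0,1,0,0)
11 | W2 CAS | counter=6 r=(3,5,0,4) succ=(1,1,0,2) retry=(0,1,0,0)
12 | W3 CAS | counter=6 r=(3,5,0,4) succ=(1,1,0,2) retry=(0,1,1,0)
13 | W1 LOAD | counter=6 r=(6,5,0,4) succ=(1,1,0,2) retry=(0,1,1,0)
14 | W3 LOAD | counter=6 r=(6,5,6,4) succ=(1,1,0,2) retry=(0,1,1,0)
15 | W1 CAS | counter=7 r=(6,5,6,4) succ=(2,1,0,2) retry=(0,1,1,0)
16 | W1 LOAD | counter=7 r=(7,5,6,4) succ=(2,1,0,2) retry=(0,1,1,0)
17 | W1 CAS | counter=8 r=(7,5,6,4) succ=(3,1,0,2) retry=(0,1,1,0)
18 | W1 LOAD | counter=8 r=(8,5,6,4) succ=(3,1,0,2) retry=(0,1,1,0)
19 | W3 CAS | counter=8 r=(8,5,6,4) succ=(3,1,0,2) retry=(0,1,2,0)
20 | W1 CAS | counter=9 r=(8,5,6,4) succ=(4,1,0,2) retry=(0,1,2,0)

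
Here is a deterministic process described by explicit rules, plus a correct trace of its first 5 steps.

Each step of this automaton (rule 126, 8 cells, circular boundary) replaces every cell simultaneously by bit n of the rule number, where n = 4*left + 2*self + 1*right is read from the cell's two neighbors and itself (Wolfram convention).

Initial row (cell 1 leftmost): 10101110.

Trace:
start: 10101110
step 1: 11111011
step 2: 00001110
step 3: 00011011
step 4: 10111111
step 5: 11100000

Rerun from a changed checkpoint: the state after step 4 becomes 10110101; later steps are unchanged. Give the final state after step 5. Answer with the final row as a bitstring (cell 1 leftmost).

state after step 4 := 10110101
step 5: 11111111

11111111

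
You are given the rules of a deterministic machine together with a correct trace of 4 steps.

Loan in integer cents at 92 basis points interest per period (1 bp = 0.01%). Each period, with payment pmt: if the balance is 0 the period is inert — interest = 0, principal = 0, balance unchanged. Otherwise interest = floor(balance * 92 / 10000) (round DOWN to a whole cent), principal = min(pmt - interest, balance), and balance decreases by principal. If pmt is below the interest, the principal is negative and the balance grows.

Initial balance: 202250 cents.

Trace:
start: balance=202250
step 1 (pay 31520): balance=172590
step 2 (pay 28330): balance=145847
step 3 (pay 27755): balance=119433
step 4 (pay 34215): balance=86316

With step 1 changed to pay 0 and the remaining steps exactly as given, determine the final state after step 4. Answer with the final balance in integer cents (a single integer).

(re-executing from step 1 with the substitution; state before step 1: balance=202250)
step 1 (pay 0): balance=204110
step 2 (pay 28330): balance=177657
step 3 (pay 27755): balance=151536
step 4 (pay 34215): balance=118715

118715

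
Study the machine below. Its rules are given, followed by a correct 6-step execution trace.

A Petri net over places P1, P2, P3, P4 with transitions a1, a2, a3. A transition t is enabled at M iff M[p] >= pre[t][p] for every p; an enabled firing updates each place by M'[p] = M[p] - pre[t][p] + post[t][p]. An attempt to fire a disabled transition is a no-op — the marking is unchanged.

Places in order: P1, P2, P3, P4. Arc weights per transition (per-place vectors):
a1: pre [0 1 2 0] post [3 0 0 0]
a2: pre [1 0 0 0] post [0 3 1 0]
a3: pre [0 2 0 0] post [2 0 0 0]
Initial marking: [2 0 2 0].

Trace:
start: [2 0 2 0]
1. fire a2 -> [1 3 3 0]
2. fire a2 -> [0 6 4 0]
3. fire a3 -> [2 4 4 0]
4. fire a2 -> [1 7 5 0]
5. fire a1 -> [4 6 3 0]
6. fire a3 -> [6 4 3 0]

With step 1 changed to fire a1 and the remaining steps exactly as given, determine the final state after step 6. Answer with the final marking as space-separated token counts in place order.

(re-executing from step 1 with the substitution; state before step 1: [2 0 2 0])
1. fire a1 -> [2 0 2 0]
2. fire a2 -> [1 3 3 0]
3. fire a3 -> [3 1 3 0]
4. fire a2 -> [2 4 4 0]
5. fire a1 -> [5 3 2 0]
6. fire a3 -> [7 1 2 0]

7 1 2 0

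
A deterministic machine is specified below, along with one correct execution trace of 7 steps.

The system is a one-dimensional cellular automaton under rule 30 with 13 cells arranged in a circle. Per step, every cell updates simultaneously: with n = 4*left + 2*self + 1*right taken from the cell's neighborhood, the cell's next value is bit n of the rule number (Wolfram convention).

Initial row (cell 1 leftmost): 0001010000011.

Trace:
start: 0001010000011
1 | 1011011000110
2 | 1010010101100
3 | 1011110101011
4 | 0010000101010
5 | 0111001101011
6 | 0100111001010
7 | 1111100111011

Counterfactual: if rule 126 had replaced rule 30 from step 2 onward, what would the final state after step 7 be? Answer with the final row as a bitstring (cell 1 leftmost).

(re-executing steps 2..7 under rule 126; state before step 2: 1011011000110)
2 | 1111111101111
3 | 0000000111000
4 | 0000001101100
5 | 0000011111110
6 | 0000110000011
7 | 1001111000111

1001111000111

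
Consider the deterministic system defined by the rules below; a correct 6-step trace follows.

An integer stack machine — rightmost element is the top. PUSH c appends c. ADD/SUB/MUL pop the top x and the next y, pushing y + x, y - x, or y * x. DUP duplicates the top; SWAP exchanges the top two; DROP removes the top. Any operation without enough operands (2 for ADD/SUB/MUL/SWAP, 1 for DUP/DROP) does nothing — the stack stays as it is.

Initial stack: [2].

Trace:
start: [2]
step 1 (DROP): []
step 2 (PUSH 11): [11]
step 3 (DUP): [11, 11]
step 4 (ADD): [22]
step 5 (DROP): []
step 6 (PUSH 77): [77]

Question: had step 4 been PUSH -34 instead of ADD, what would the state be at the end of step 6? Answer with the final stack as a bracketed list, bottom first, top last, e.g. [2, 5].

(re-executing from step 4 with the substitution; state before step 4: [11, 11])
step 4 (PUSH -34): [11, 11, -34]
step 5 (DROP): [11, 11]
step 6 (PUSH 77): [11, 11, 77]

[11, 11, 77]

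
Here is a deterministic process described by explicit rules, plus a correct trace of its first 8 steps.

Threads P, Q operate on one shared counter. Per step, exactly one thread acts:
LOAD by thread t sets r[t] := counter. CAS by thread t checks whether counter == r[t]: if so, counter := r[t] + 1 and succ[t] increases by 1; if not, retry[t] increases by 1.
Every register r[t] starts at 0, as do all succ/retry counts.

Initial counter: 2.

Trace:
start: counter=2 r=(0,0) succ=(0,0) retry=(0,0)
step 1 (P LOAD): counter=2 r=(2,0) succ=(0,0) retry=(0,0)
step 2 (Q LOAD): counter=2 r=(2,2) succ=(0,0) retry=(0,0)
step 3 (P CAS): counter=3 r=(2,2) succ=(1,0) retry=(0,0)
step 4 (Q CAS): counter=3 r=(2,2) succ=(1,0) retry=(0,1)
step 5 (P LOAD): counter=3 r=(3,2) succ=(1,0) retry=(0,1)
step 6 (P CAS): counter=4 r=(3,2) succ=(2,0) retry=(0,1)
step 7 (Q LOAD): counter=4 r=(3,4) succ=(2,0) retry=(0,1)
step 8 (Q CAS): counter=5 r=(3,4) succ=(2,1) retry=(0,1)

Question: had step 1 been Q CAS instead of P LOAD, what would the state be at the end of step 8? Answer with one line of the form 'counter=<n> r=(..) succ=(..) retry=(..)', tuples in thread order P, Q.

counter=5 r=(3,4) succ=(1,2) retry=(1,1)

(re-executing from step 1 with the substitution; state before step 1: counter=2 r=(0,0) succ=(0,0) retry=(0,0))
step 1 (Q CAS): counter=2 r=(0,0) succ=(0,0) retry=(0,1)
step 2 (Q LOAD): counter=2 r=(0,2) succ=(0,0) retry=(0,1)
step 3 (P CAS): counter=2 r=(0,2) succ=(0,0) retry=(1,1)
step 4 (Q CAS): counter=3 r=(0,2) succ=(0,1) retry=(1,1)
step 5 (P LOAD): counter=3 r=(3,2) succ=(0,1) retry=(1,1)
step 6 (P CAS): counter=4 r=(3,2) succ=(1,1) retry=(1,1)
step 7 (Q LOAD): counter=4 r=(3,4) succ=(1,1) retry=(1,1)
step 8 (Q CAS): counter=5 r=(3,4) succ=(1,2) retry=(1,1)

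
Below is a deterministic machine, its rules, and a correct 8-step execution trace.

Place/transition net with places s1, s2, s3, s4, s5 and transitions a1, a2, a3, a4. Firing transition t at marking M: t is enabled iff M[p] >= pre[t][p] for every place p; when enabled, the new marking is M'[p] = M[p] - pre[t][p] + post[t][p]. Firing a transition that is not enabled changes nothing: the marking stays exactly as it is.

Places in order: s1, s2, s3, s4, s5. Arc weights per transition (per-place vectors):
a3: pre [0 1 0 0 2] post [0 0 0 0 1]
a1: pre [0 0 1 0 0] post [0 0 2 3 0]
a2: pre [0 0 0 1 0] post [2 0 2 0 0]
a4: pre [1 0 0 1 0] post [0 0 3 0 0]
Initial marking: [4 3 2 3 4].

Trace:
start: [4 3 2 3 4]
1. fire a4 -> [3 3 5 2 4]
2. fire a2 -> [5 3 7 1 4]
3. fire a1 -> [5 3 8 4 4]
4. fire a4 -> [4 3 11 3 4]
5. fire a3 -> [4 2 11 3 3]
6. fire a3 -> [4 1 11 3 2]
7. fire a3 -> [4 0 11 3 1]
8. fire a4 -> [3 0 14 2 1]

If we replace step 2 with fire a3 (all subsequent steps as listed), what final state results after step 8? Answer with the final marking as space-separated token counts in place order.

(re-executing from step 2 with the substitution; state before step 2: [3 3 5 2 4])
2. fire a3 -> [3 2 5 2 3]
3. fire a1 -> [3 2 6 5 3]
4. fire a4 -> [2 2 9 4 3]
5. fire a3 -> [2 1 9 4 2]
6. fire a3 -> [2 0 9 4 1]
7. fire a3 -> [2 0 9 4 1]
8. fire a4 -> [1 0 12 3 1]

1 0 12 3 1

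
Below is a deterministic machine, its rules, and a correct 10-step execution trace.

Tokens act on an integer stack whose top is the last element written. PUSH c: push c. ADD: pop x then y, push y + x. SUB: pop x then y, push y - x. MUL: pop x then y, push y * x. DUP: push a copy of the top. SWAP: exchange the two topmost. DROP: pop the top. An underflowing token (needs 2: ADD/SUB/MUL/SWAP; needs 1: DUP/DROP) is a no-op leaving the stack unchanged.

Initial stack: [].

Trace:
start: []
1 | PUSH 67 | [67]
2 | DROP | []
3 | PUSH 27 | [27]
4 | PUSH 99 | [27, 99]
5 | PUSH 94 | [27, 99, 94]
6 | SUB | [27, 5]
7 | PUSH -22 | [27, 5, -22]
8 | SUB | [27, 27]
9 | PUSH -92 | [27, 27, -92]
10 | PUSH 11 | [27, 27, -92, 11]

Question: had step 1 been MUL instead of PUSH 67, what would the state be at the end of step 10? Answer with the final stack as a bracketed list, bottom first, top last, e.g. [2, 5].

[27, 27, -92, 11]

(re-executing from step 1 with the substitution; state before step 1: [])
1 | MUL | []
2 | DROP | []
3 | PUSH 27 | [27]
4 | PUSH 99 | [27, 99]
5 | PUSH 94 | [27, 99, 94]
6 | SUB | [27, 5]
7 | PUSH -22 | [27, 5, -22]
8 | SUB | [27, 27]
9 | PUSH -92 | [27, 27, -92]
10 | PUSH 11 | [27, 27, -92, 11]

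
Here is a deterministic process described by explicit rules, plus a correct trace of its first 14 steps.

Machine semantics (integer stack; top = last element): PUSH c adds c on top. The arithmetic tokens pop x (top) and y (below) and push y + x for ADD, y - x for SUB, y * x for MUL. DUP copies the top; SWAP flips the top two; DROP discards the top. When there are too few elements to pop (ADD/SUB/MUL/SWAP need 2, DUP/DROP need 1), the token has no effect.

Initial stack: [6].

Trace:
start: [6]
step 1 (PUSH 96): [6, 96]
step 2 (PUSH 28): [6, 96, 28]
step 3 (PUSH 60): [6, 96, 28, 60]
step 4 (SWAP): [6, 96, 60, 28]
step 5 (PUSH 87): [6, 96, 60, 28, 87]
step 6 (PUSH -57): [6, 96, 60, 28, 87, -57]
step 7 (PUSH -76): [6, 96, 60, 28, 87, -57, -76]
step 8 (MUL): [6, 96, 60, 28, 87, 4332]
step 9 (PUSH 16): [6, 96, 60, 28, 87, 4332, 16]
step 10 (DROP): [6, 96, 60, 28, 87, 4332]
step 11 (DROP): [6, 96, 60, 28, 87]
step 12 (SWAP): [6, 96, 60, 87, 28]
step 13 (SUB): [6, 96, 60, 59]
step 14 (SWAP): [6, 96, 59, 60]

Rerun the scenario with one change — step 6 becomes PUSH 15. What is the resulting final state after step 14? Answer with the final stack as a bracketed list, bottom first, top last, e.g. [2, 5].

[6, 96, 59, 60]

(re-executing from step 6 with the substitution; state before step 6: [6, 96, 60, 28, 87])
step 6 (PUSH 15): [6, 96, 60, 28, 87, 15]
step 7 (PUSH -76): [6, 96, 60, 28, 87, 15, -76]
step 8 (MUL): [6, 96, 60, 28, 87, -1140]
step 9 (PUSH 16): [6, 96, 60, 28, 87, -1140, 16]
step 10 (DROP): [6, 96, 60, 28, 87, -1140]
step 11 (DROP): [6, 96, 60, 28, 87]
step 12 (SWAP): [6, 96, 60, 87, 28]
step 13 (SUB): [6, 96, 60, 59]
step 14 (SWAP): [6, 96, 59, 60]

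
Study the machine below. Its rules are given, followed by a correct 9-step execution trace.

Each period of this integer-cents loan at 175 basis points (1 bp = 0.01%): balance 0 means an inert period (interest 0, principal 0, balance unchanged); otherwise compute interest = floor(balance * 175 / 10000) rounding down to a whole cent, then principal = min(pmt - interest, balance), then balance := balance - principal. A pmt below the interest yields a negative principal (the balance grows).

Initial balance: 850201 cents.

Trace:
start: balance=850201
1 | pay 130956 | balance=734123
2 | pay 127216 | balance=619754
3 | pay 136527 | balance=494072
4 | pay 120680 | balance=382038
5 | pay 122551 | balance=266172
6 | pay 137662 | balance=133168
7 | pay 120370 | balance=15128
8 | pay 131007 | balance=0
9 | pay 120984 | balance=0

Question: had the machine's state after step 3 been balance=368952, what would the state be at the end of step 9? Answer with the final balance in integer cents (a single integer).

state after step 3 := balance=368952
4 | pay 120680 | balance=254728
5 | pay 122551 | balance=136634
6 | pay 137662 | balance=1363
7 | pay 120370 | balance=0
8 | pay 131007 | balance=0
9 | pay 120984 | balance=0

0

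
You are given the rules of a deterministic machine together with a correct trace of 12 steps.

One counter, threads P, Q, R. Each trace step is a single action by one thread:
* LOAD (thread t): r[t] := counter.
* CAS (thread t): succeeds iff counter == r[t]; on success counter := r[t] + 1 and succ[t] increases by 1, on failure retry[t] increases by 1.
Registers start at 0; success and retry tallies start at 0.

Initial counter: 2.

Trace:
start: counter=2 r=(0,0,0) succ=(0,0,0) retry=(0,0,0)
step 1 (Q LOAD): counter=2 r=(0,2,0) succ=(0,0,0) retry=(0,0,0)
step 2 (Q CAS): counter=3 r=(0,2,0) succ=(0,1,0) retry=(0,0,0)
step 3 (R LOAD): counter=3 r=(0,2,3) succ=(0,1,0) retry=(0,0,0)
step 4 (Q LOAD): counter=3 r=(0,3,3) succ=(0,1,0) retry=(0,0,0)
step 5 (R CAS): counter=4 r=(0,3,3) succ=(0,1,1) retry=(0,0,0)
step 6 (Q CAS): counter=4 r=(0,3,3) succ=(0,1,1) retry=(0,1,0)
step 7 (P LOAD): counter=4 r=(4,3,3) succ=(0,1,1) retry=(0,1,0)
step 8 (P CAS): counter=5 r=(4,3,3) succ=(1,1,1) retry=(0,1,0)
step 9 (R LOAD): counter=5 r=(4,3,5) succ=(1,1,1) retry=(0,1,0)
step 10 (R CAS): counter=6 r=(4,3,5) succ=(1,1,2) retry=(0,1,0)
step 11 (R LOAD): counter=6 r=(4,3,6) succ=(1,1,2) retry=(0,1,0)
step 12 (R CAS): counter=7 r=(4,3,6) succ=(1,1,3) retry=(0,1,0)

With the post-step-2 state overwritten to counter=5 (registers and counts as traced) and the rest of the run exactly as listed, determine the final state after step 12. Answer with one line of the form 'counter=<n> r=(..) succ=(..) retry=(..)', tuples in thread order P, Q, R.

counter=9 r=(6,5,8) succ=(1,1,3) retry=(0,1,0)

state after step 2 := counter=5 r=(0,2,0) succ=(0,1,0) retry=(0,0,0)
step 3 (R LOAD): counter=5 r=(0,2,5) succ=(0,1,0) retry=(0,0,0)
step 4 (Q LOAD): counter=5 r=(0,5,5) succ=(0,1,0) retry=(0,0,0)
step 5 (R CAS): counter=6 r=(0,5,5) succ=(0,1,1) retry=(0,0,0)
step 6 (Q CAS): counter=6 r=(0,5,5) succ=(0,1,1) retry=(0,1,0)
step 7 (P LOAD): counter=6 r=(6,5,5) succ=(0,1,1) retry=(0,1,0)
step 8 (P CAS): counter=7 r=(6,5,5) succ=(1,1,1) retry=(0,1,0)
step 9 (R LOAD): counter=7 r=(6,5,7) succ=(1,1,1) retry=(0,1,0)
step 10 (R CAS): counter=8 r=(6,5,7) succ=(1,1,2) retry=(0,1,0)
step 11 (R LOAD): counter=8 r=(6,5,8) succ=(1,1,2) retry=(0,1,0)
step 12 (R CAS): counter=9 r=(6,5,8) succ=(1,1,3) retry=(0,1,0)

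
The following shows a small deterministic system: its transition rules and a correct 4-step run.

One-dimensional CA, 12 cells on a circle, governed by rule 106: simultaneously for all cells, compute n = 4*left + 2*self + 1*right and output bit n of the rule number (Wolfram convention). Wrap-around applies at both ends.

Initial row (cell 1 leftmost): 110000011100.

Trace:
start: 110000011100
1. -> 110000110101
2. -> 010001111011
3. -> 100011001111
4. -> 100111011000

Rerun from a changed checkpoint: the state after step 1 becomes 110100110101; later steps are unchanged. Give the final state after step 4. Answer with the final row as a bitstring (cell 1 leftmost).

state after step 1 := 110100110101
2. -> 011001111011
3. -> 111011001111
4. -> 001111011000

001111011000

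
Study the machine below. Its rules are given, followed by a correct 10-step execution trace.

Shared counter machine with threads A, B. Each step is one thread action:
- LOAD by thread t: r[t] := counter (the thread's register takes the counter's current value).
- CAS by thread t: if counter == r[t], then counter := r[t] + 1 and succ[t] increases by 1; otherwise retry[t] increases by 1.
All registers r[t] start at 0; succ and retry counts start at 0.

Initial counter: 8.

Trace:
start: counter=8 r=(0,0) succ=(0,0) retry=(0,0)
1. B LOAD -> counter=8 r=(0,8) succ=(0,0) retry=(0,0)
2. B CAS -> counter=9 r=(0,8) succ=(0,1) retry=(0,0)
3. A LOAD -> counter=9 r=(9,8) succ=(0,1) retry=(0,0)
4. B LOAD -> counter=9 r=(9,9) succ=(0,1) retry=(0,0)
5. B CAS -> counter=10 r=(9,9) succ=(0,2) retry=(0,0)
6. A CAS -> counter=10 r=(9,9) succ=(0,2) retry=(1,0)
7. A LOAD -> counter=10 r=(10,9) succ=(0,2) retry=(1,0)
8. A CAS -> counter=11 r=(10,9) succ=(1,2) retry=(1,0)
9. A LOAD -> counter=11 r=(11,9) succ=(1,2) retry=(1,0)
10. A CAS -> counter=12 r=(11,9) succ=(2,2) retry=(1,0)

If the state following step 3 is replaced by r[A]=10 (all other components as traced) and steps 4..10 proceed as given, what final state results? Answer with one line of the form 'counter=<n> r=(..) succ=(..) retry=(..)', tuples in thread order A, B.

counter=13 r=(12,9) succ=(3,2) retry=(0,0)

state after step 3 := counter=9 r=(10,8) succ=(0,1) retry=(0,0)
4. B LOAD -> counter=9 r=(10,9) succ=(0,1) retry=(0,0)
5. B CAS -> counter=10 r=(10,9) succ=(0,2) retry=(0,0)
6. A CAS -> counter=11 r=(10,9) succ=(1,2) retry=(0,0)
7. A LOAD -> counter=11 r=(11,9) succ=(1,2) retry=(0,0)
8. A CAS -> counter=12 r=(11,9) succ=(2,2) retry=(0,0)
9. A LOAD -> counter=12 r=(12,9) succ=(2,2) retry=(0,0)
10. A CAS -> counter=13 r=(12,9) succ=(3,2) retry=(0,0)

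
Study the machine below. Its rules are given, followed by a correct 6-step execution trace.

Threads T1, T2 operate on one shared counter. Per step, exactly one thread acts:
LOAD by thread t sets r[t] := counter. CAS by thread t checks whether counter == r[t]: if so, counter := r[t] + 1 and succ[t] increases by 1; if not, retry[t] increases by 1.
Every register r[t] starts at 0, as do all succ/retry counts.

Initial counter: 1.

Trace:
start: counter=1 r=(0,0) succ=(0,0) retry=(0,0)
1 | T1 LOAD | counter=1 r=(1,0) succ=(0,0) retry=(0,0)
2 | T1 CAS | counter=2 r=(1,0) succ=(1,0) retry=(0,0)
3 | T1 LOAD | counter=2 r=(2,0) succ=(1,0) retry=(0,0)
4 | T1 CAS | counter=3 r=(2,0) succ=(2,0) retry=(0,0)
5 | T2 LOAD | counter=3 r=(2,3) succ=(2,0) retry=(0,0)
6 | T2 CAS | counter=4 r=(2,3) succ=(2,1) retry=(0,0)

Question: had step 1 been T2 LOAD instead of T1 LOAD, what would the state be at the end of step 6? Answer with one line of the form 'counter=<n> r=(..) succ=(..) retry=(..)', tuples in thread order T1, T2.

(re-executing from step 1 with the substitution; state before step 1: counter=1 r=(0,0) succ=(0,0) retry=(0,0))
1 | T2 LOAD | counter=1 r=(0,1) succ=(0,0) retry=(0,0)
2 | T1 CAS | counter=1 r=(0,1) succ=(0,0) retry=(1,0)
3 | T1 LOAD | counter=1 r=(1,1) succ=(0,0) retry=(1,0)
4 | T1 CAS | counter=2 r=(1,1) succ=(1,0) retry=(1,0)
5 | T2 LOAD | counter=2 r=(1,2) succ=(1,0) retry=(1,0)
6 | T2 CAS | counter=3 r=(1,2) succ=(1,1) retry=(1,0)

counter=3 r=(1,2) succ=(1,1) retry=(1,0)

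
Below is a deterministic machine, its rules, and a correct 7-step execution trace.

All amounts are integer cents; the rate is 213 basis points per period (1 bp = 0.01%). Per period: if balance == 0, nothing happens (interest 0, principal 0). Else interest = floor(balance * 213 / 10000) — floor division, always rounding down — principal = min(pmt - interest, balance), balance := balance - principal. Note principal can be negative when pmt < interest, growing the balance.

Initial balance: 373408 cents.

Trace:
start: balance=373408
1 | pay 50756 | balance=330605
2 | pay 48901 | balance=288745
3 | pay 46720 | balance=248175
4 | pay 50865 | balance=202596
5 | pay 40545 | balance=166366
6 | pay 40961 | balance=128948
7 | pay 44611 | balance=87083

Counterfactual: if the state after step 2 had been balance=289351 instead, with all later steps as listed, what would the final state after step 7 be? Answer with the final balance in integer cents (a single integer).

87756

state after step 2 := balance=289351
3 | pay 46720 | balance=248794
4 | pay 50865 | balance=203228
5 | pay 40545 | balance=167011
6 | pay 40961 | balance=129607
7 | pay 44611 | balance=87756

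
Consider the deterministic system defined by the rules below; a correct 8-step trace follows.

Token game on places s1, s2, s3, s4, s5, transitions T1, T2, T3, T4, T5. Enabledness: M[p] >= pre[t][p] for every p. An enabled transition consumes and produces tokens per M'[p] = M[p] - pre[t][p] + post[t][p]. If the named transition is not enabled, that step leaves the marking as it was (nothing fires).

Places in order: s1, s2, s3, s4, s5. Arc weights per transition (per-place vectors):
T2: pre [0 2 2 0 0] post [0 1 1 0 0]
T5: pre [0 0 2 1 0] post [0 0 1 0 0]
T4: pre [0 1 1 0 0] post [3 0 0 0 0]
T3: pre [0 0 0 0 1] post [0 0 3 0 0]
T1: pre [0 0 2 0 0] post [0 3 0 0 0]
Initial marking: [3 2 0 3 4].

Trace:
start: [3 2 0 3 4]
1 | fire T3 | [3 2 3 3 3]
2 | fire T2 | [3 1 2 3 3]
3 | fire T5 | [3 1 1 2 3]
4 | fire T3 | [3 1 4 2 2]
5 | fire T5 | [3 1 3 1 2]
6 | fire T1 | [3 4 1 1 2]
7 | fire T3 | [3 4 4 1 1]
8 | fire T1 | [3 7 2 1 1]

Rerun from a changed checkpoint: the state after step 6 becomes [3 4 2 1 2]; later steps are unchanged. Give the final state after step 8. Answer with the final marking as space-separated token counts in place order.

3 7 3 1 1

state after step 6 := [3 4 2 1 2]
7 | fire T3 | [3 4 5 1 1]
8 | fire T1 | [3 7 3 1 1]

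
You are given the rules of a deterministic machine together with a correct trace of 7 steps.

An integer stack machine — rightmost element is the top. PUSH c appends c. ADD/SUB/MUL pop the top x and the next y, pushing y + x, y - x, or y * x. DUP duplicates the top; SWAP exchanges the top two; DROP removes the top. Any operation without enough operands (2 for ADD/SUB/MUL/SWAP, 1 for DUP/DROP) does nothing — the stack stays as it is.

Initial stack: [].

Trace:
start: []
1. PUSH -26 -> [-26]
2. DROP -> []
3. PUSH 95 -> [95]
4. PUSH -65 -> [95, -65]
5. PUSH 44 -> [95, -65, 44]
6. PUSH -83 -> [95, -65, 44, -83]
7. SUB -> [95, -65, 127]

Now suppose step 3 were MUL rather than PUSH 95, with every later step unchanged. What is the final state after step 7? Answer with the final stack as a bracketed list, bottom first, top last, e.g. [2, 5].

[-65, 127]

(re-executing from step 3 with the substitution; state before step 3: [])
3. MUL -> []
4. PUSH -65 -> [-65]
5. PUSH 44 -> [-65, 44]
6. PUSH -83 -> [-65, 44, -83]
7. SUB -> [-65, 127]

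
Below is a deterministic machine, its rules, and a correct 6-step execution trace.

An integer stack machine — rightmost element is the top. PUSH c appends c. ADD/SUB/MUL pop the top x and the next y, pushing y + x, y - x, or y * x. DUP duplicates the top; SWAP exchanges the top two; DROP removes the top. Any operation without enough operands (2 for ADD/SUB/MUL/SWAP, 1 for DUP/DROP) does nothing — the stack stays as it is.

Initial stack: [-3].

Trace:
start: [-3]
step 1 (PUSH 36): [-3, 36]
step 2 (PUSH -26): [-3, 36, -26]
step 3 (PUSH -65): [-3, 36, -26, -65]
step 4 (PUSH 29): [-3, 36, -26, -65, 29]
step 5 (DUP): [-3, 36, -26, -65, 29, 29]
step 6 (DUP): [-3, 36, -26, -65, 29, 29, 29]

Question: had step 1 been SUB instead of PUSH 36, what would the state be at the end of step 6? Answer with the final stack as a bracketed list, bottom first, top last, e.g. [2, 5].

[-3, -26, -65, 29, 29, 29]

(re-executing from step 1 with the substitution; state before step 1: [-3])
step 1 (SUB): [-3]
step 2 (PUSH -26): [-3, -26]
step 3 (PUSH -65): [-3, -26, -65]
step 4 (PUSH 29): [-3, -26, -65, 29]
step 5 (DUP): [-3, -26, -65, 29, 29]
step 6 (DUP): [-3, -26, -65, 29, 29, 29]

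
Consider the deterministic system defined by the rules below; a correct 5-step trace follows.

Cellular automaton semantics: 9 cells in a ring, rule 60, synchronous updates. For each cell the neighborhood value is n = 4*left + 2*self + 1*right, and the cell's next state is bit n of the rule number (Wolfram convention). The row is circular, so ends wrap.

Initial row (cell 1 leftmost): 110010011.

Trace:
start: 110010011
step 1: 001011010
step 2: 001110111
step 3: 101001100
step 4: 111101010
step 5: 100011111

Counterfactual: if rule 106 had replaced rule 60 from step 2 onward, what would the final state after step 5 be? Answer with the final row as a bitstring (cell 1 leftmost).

(re-executing steps 2..5 under rule 106; state before step 2: 001011010)
step 2: 010111100
step 3: 101100100
step 4: 011101001
step 5: 110110010

110110010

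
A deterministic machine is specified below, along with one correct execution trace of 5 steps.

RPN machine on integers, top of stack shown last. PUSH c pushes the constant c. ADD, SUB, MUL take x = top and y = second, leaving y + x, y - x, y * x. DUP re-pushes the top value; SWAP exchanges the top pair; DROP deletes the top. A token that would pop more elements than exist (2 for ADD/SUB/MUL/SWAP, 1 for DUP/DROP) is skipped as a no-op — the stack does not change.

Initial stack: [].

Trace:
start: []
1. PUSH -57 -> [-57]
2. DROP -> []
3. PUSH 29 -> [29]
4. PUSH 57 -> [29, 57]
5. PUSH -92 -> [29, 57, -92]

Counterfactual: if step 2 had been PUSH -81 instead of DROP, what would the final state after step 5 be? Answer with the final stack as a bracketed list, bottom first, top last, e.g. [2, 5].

(re-executing from step 2 with the substitution; state before step 2: [-57])
2. PUSH -81 -> [-57, -81]
3. PUSH 29 -> [-57, -81, 29]
4. PUSH 57 -> [-57, -81, 29, 57]
5. PUSH -92 -> [-57, -81, 29, 57, -92]

[-57, -81, 29, 57, -92]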